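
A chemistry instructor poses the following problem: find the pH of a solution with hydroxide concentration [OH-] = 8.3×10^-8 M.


pOH = -log10([OH-]) = -log10(8.3×10^-8)
= 8 - log10(8.3) = 7.08
pH = 14 - pOH = 14 - 7.08 = 6.92

6.92


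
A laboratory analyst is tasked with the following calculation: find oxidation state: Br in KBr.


halide: -1
Oxidation number: -1

-1


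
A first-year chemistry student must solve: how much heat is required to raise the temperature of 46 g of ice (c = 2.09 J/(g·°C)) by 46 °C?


q = mcΔT = 46 × 2.09 × 46
= 4422.44 J

4422.44 J


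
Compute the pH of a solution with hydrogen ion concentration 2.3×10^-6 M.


pH = -log10([H+]) = -log10(2.3×10^-6)
= 6 - log10(2.3)
= 6 - 0.36
= 5.64

5.64


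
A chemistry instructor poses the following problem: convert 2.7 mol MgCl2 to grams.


M(MgCl2) = 95.21 g/mol
mass = n × M = 2.7 × 95.21 = 257.07 g

257.07 g


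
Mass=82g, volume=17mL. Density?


ρ = mass/volume
= 82/17
= 4.824 g/mL

4.824 g/mL


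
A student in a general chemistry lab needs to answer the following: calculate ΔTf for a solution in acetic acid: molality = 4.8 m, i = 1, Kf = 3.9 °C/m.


ΔTf = Kf × m × i
= 3.9 × 4.8 × 1
= 18.72 °C

18.72 °C


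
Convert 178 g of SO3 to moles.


M(SO3) = 80.07 g/mol
n = mass/M = 178/80.07 = 2.2231 mol

2.2231 mol


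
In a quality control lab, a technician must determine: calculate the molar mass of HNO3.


M(HNO3) = 1×1.008 + 1×14.01 + 3×16.0
= 1.01 + 14.01 + 48.0
= 63.02 g/mol

63.02 g/mol


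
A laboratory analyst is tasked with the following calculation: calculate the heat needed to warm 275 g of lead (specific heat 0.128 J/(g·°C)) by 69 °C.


q = mcΔT = 275 × 0.128 × 69
= 2428.80 J

2428.80 J


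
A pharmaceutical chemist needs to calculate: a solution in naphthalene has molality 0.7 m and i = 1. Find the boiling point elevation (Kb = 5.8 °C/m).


ΔTb = Kb × m × i
= 5.8 × 0.7 × 1
= 4.06 °C

4.06 °C


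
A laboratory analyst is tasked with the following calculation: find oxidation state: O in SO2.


O is usually -2
Oxidation number: -2

-2


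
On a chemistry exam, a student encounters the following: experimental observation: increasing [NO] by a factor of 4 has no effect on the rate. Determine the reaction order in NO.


rate ∝ [NO]^n
rate ∝ [NO]^0
Order in NO: 0

0


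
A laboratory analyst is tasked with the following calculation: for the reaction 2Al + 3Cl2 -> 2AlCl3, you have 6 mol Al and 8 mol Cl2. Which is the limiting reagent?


Mole ratio available / coefficient:
  Al: 6/2 = 3.000
  Cl2: 8/3 = 2.667
Smaller ratio is limiting.

Cl2


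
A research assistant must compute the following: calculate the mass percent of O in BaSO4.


M(BaSO4) = 1×137.33 + 1×32.07 + 4×16.0 = 233.40 g/mol
Mass of O = 4 × 16.0 = 64.00 g/mol
% O = 64.00/233.40 × 100 = 27.42%

27.42%


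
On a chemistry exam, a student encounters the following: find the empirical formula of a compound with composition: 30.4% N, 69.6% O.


Assume 100 g sample. Moles of each element:
  N: 30.4/14.01 = 2.17 mol
  O: 69.6/16.0 = 4.35 mol
Divide by smallest (2.17):
  N: 2.17/2.17 = 1.0
  O: 4.35/2.17 = 2.0
Empirical formula: NO2

NO2


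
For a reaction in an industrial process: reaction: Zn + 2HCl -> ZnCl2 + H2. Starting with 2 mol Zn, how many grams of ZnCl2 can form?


Mole ratio ZnCl2:Zn = 1:1
n(ZnCl2) = 2 × 1/1 = 2.000 mol
mass = 2.000 × 136.28 = 272.56 g

272.56 g


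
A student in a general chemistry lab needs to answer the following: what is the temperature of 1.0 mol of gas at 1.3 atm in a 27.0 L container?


PV = nRT  (R = 0.08206 L·atm/(mol·K))
T = PV/(nR) = 1.3×27.0/(1.0×0.08206)
= 35.10/0.082060
= 427.74 K

427.74 K


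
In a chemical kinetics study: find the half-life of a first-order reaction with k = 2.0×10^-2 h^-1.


t½ = ln2/k = 0.693147/(2.0×10^-2 h^-1)
= 34.66 h

34.66 h


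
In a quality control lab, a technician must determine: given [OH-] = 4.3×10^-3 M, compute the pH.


pOH = -log10([OH-]) = -log10(4.3×10^-3)
= 3 - log10(4.3) = 2.37
pH = 14 - pOH = 14 - 2.37 = 11.63

11.63


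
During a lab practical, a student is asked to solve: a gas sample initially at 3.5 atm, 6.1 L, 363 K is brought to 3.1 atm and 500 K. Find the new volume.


P1V1/T1 = P2V2/T2
V2 = P1V1T2/(T1P2)
= 3.5×6.1×500/(363×3.1)
= 9.486 L

9.486 L


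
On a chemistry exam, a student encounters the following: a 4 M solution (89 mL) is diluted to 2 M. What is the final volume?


C1V1 = C2V2
4 × 89 = 2 × V2
V2 = 356/2 = 178.0 mL

178.0 mL


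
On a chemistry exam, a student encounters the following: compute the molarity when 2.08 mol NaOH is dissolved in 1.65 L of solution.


M = n/V = 2.08/1.65 = 1.261 mol/L

1.261 M


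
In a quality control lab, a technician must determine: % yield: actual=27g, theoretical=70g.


% yield = actual/theoretical × 100
= 27/70 × 100
= 38.57%

38.57%


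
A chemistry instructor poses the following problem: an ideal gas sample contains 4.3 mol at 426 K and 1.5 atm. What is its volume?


PV = nRT  (R = 0.08206 L·atm/(mol·K))
V = nRT/P = 4.3×0.08206×426/1.5
= 100.212 L

100.212 L


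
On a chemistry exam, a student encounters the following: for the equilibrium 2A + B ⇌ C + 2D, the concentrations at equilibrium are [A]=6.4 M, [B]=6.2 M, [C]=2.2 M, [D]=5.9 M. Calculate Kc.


Kc = [C][D]^2/([A]^2[B])
= (2.2^1 × 5.9^2)/(6.4^2 × 6.2^1)
= 76.582/253.952
= 0.3016

0.3016


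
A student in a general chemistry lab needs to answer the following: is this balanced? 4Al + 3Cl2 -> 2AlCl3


Equation: 4Al + 3Cl2 -> 2AlCl3
Check atoms: Al: 4≠2, Cl: 6=6
Not balanced

No, not balanced


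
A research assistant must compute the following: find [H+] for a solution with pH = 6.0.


[H+] = 10^(-pH) = 10^(-6.0)
= 1.0×10^-6 M

1.0×10^-6 M


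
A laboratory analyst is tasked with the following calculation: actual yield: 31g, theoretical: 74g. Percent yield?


% yield = actual/theoretical × 100
= 31/74 × 100
= 41.89%

41.89%


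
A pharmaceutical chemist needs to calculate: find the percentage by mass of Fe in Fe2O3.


M(Fe2O3) = 2×55.85 + 3×16.0 = 159.70 g/mol
Mass of Fe = 2 × 55.85 = 111.70 g/mol
% Fe = 111.70/159.70 × 100 = 69.94%

69.94%


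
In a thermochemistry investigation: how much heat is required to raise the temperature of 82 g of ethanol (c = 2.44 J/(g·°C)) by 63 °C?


q = mcΔT = 82 × 2.44 × 63
= 12605.04 J

12605.04 J


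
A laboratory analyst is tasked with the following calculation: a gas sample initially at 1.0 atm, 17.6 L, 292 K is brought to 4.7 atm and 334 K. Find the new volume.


P1V1/T1 = P2V2/T2
V2 = P1V1T2/(T1P2)
= 1.0×17.6×334/(292×4.7)
= 4.283 L

4.283 L


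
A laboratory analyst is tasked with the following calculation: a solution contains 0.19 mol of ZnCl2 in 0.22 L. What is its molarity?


M = n/V = 0.19/0.22 = 0.864 mol/L

0.864 M


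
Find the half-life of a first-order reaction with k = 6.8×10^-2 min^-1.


t½ = ln2/k = 0.693147/(6.8×10^-2 min^-1)
= 10.19 min

10.19 min


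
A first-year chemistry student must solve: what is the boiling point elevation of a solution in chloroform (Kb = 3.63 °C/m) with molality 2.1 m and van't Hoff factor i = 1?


ΔTb = Kb × m × i
= 3.63 × 2.1 × 1
= 7.623 °C

7.623 °C


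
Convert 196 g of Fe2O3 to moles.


M(Fe2O3) = 159.7 g/mol
n = mass/M = 196/159.7 = 1.2273 mol

1.2273 mol


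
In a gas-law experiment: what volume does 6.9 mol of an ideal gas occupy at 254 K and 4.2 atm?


PV = nRT  (R = 0.08206 L·atm/(mol·K))
V = nRT/P = 6.9×0.08206×254/4.2
= 34.242 L

34.242 L


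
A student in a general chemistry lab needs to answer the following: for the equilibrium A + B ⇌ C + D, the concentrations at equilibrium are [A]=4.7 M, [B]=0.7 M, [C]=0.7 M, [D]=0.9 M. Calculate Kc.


Kc = [C][D]/([A][B])
= (0.7^1 × 0.9^1)/(4.7^1 × 0.7^1)
= 0.63/3.29
= 0.1915

0.1915


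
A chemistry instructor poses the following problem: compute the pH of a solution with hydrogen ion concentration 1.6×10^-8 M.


pH = -log10([H+]) = -log10(1.6×10^-8)
= 8 - log10(1.6)
= 8 - 0.2
= 7.8

7.8


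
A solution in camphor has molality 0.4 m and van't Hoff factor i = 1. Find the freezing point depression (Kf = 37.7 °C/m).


ΔTf = Kf × m × i
= 37.7 × 0.4 × 1
= 15.08 °C

15.08 °C


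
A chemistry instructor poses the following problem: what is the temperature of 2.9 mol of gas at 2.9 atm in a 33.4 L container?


PV = nRT  (R = 0.08206 L·atm/(mol·K))
T = PV/(nR) = 2.9×33.4/(2.9×0.08206)
= 96.86/0.237974
= 407.02 K

407.02 K


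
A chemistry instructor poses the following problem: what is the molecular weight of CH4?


M(CH4) = 1×12.01 + 4×1.008
= 12.01 + 4.03
= 16.04 g/mol

16.04 g/mol


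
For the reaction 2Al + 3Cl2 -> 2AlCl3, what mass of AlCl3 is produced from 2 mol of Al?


Mole ratio AlCl3:Al = 2:2
n(AlCl3) = 2 × 2/2 = 2.000 mol
mass = 2.000 × 133.33 = 266.66 g

266.66 g


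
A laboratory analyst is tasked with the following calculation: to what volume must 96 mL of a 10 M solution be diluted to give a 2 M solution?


C1V1 = C2V2
10 × 96 = 2 × V2
V2 = 960/2 = 480.0 mL

480.0 mL


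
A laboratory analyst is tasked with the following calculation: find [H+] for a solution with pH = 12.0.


[H+] = 10^(-pH) = 10^(-12.0)
= 1.0×10^-12 M

1.0×10^-12 M


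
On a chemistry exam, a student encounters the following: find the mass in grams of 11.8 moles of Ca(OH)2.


M(Ca(OH)2) = 74.1 g/mol
mass = n × M = 11.8 × 74.1 = 874.38 g

874.38 g


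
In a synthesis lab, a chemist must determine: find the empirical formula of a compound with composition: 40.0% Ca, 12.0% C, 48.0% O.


Assume 100 g sample. Moles of each element:
  Ca: 40.0/40.08 = 0.998 mol
  C: 12.0/12.01 = 0.999 mol
  O: 48.0/16.0 = 3.0 mol
Divide by smallest (0.998):
  Ca: 0.998/0.998 = 1.0
  C: 0.999/0.998 = 1.0
  O: 3.0/0.998 = 3.01
Empirical formula: CaCO3

CaCO3


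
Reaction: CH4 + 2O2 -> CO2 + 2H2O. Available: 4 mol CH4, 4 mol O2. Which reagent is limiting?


Mole ratio available / coefficient:
  CH4: 4/1 = 4.000
  O2: 4/2 = 2.000
Smaller ratio is limiting.

O2


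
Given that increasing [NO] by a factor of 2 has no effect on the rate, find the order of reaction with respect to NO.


rate ∝ [NO]^n
rate ∝ [NO]^0
Order in NO: 0

0


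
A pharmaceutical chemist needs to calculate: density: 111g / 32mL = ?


ρ = mass/volume
= 111/32
= 3.469 g/mL

3.469 g/mL


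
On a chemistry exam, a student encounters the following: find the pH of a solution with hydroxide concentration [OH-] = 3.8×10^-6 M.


pOH = -log10([OH-]) = -log10(3.8×10^-6)
= 6 - log10(3.8) = 5.42
pH = 14 - pOH = 14 - 5.42 = 8.58

8.58


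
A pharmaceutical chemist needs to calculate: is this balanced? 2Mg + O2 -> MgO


Equation: 2Mg + O2 -> MgO
Check atoms: Mg: 2≠1, O: 2≠1
Not balanced

No, not balanced


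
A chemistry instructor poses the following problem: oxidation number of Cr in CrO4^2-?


x + 4(-2) = -2, so x = +6
Oxidation number: +6

+6


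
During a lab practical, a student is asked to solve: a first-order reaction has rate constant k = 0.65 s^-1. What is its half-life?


t½ = ln2/k = 0.693147/(0.65 s^-1)
= 1.066 s

1.066 s


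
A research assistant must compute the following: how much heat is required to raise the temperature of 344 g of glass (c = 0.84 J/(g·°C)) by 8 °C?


q = mcΔT = 344 × 0.84 × 8
= 2311.68 J

2311.68 J


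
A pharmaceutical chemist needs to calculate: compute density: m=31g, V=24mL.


ρ = mass/volume
= 31/24
= 1.292 g/mL

1.292 g/mL


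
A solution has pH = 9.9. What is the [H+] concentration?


[H+] = 10^(-pH) = 10^(-9.9)
= 1.26×10^-10 M

1.26×10^-10 M


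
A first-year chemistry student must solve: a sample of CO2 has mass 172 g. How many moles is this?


M(CO2) = 44.01 g/mol
n = mass/M = 172/44.01 = 3.9082 mol

3.9082 mol


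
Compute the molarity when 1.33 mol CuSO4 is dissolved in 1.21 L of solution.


M = n/V = 1.33/1.21 = 1.099 mol/L

1.099 M


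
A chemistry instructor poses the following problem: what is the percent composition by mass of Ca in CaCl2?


M(CaCl2) = 1×40.08 + 2×35.45 = 110.98 g/mol
Mass of Ca = 1 × 40.08 = 40.08 g/mol
% Ca = 40.08/110.98 × 100 = 36.11%

36.11%


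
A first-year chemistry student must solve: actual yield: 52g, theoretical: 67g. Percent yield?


% yield = actual/theoretical × 100
= 52/67 × 100
= 77.61%

77.61%


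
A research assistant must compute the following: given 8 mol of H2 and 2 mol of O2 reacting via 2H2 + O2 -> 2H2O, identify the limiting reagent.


Mole ratio available / coefficient:
  H2: 8/2 = 4.000
  O2: 2/1 = 2.000
Smaller ratio is limiting.

O2


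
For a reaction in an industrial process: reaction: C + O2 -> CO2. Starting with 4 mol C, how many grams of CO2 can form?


Mole ratio CO2:C = 1:1
n(CO2) = 4 × 1/1 = 4.000 mol
mass = 4.000 × 44.01 = 176.04 g

176.04 g


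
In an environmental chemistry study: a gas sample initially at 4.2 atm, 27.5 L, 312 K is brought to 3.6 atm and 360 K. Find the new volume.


P1V1/T1 = P2V2/T2
V2 = P1V1T2/(T1P2)
= 4.2×27.5×360/(312×3.6)
= 37.019 L

37.019 L


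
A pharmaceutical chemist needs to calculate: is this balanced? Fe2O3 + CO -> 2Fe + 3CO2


Equation: Fe2O3 + CO -> 2Fe + 3CO2
Check atoms: C: 1≠3, Fe: 2=2, O: 4≠6
Not balanced

No, not balanced


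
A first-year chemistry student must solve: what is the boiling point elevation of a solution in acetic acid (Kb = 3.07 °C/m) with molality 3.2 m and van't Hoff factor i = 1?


ΔTb = Kb × m × i
= 3.07 × 3.2 × 1
= 9.824 °C

9.824 °C


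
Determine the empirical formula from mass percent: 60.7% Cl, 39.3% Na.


Assume 100 g sample. Moles of each element:
  Cl: 60.7/35.45 = 1.712 mol
  Na: 39.3/22.99 = 1.709 mol
Divide by smallest (1.709):
  Cl: 1.712/1.709 = 1.0
  Na: 1.709/1.709 = 1.0
Empirical formula: NaCl

NaCl


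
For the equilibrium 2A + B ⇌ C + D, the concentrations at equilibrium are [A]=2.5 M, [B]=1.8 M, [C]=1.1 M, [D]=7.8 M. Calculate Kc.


Kc = [C][D]/([A]^2[B])
= (1.1^1 × 7.8^1)/(2.5^2 × 1.8^1)
= 8.58/11.25
= 0.7627

0.7627


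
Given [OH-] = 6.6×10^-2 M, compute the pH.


pOH = -log10([OH-]) = -log10(6.6×10^-2)
= 2 - log10(6.6) = 1.18
pH = 14 - pOH = 14 - 1.18 = 12.82

12.82


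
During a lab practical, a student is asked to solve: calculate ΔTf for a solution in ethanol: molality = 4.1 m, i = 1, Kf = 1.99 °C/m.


ΔTf = Kf × m × i
= 1.99 × 4.1 × 1
= 8.159 °C

8.159 °C


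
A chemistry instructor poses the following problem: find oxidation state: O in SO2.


O is usually -2
Oxidation number: -2

-2


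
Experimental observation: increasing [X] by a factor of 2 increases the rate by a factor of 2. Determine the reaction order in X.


rate ∝ [X]^n
2^n = 2 → n = 1
Order in X: 1

1


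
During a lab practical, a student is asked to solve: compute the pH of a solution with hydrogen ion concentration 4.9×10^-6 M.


pH = -log10([H+]) = -log10(4.9×10^-6)
= 6 - log10(4.9)
= 6 - 0.69
= 5.31

5.31


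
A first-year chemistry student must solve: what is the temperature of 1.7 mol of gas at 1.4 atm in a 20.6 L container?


PV = nRT  (R = 0.08206 L·atm/(mol·K))
T = PV/(nR) = 1.4×20.6/(1.7×0.08206)
= 28.84/0.139502
= 206.74 K

206.74 K


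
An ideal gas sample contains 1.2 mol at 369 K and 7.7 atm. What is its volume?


PV = nRT  (R = 0.08206 L·atm/(mol·K))
V = nRT/P = 1.2×0.08206×369/7.7
= 4.719 L

4.719 L


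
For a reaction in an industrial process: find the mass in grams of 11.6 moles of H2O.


M(H2O) = 18.02 g/mol
mass = n × M = 11.6 × 18.02 = 209.03 g

209.03 g


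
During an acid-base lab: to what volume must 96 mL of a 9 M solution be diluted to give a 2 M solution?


C1V1 = C2V2
9 × 96 = 2 × V2
V2 = 864/2 = 432.0 mL

432.0 mL


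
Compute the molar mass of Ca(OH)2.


M(Ca(OH)2) = 1×40.08 + 2×16.0 + 2×1.008
= 40.08 + 32.0 + 2.02
= 74.1 g/mol

74.1 g/mol


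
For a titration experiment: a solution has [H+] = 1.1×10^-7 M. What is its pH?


pH = -log10([H+]) = -log10(1.1×10^-7)
= 7 - log10(1.1)
= 7 - 0.04
= 6.96

6.96


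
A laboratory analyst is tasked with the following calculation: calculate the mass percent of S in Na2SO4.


M(Na2SO4) = 2×22.99 + 1×32.07 + 4×16.0 = 142.05 g/mol
Mass of S = 1 × 32.07 = 32.07 g/mol
% S = 32.07/142.05 × 100 = 22.58%

22.58%


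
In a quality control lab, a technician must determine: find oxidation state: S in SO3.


x + 3(-2) = 0, so x = +6
Oxidation number: +6

+6


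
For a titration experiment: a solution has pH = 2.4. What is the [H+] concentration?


[H+] = 10^(-pH) = 10^(-2.4)
= 3.98×10^-3 M

3.98×10^-3 M


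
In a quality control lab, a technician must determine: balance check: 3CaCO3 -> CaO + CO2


Equation: 3CaCO3 -> CaO + CO2
Check atoms: C: 3≠1, Ca: 3≠1, O: 9≠3
Not balanced

No, not balanced


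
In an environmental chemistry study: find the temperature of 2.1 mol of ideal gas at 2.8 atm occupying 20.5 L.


PV = nRT  (R = 0.08206 L·atm/(mol·K))
T = PV/(nR) = 2.8×20.5/(2.1×0.08206)
= 57.40/0.172326
= 333.09 K

333.09 K


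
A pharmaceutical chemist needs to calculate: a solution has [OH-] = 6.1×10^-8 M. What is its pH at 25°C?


pOH = -log10([OH-]) = -log10(6.1×10^-8)
= 8 - log10(6.1) = 7.21
pH = 14 - pOH = 14 - 7.21 = 6.79

6.79


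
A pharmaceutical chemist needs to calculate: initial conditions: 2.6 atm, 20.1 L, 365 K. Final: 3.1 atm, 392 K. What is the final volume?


P1V1/T1 = P2V2/T2
V2 = P1V1T2/(T1P2)
= 2.6×20.1×392/(365×3.1)
= 18.105 L

18.105 L


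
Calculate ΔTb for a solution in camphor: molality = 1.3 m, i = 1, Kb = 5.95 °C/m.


ΔTb = Kb × m × i
= 5.95 × 1.3 × 1
= 7.735 °C

7.735 °C


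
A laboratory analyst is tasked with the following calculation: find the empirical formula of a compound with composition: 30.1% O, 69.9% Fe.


Assume 100 g sample. Moles of each element:
  O: 30.1/16.0 = 1.881 mol
  Fe: 69.9/55.85 = 1.252 mol
Divide by smallest (1.252):
  O: 1.881/1.252 = 1.5
  Fe: 1.252/1.252 = 1.0
Multiply all ratios by 2 to obtain whole numbers.
Empirical formula: Fe2O3

Fe2O3


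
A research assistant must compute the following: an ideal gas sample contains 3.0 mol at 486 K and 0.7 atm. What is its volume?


PV = nRT  (R = 0.08206 L·atm/(mol·K))
V = nRT/P = 3.0×0.08206×486/0.7
= 170.919 L

170.919 L


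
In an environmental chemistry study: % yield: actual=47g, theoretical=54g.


% yield = actual/theoretical × 100
= 47/54 × 100
= 87.04%

87.04%


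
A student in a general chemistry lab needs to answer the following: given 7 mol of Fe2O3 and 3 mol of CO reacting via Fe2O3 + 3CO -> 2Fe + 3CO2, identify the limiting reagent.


Mole ratio available / coefficient:
  Fe2O3: 7/1 = 7.000
  CO: 3/3 = 1.000
Smaller ratio is limiting.

CO


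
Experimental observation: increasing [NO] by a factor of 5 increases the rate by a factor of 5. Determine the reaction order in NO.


rate ∝ [NO]^n
5^n = 5 → n = 1
Order in NO: 1

1


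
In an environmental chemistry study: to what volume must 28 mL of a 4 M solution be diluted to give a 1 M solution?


C1V1 = C2V2
4 × 28 = 1 × V2
V2 = 112/1 = 112.0 mL

112.0 mL


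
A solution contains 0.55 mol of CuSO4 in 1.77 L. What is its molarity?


M = n/V = 0.55/1.77 = 0.311 mol/L

0.311 M


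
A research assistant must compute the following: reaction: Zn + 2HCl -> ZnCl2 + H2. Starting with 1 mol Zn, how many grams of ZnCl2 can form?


Mole ratio ZnCl2:Zn = 1:1
n(ZnCl2) = 1 × 1/1 = 1.000 mol
mass = 1.000 × 136.28 = 136.28 g

136.28 g


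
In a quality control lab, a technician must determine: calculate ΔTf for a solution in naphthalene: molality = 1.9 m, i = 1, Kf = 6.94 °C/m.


ΔTf = Kf × m × i
= 6.94 × 1.9 × 1
= 13.186 °C

13.186 °C


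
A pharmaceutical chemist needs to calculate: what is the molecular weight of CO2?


M(CO2) = 1×12.01 + 2×16.0
= 12.01 + 32.0
= 44.01 g/mol

44.01 g/mol


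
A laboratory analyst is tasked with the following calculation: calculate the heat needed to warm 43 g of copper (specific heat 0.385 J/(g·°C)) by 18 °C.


q = mcΔT = 43 × 0.385 × 18
= 297.99 J

297.99 J


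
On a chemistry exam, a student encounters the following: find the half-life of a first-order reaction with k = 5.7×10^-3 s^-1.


t½ = ln2/k = 0.693147/(5.7×10^-3 s^-1)
= 121.6 s

121.6 s


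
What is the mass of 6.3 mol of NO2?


M(NO2) = 46.01 g/mol
mass = n × M = 6.3 × 46.01 = 289.86 g

289.86 g


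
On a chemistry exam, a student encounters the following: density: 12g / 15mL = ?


ρ = mass/volume
= 12/15
= 0.8 g/mL

0.8 g/mL


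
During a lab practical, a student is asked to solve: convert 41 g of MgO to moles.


M(MgO) = 40.31 g/mol
n = mass/M = 41/40.31 = 1.0171 mol

1.0171 mol


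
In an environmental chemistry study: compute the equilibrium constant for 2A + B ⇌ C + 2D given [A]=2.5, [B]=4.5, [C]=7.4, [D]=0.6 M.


Kc = [C][D]^2/([A]^2[B])
= (7.4^1 × 0.6^2)/(2.5^2 × 4.5^1)
= 2.664/28.125
= 0.09472

0.09472


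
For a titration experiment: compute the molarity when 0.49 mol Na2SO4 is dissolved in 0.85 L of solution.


M = n/V = 0.49/0.85 = 0.576 mol/L

0.576 M


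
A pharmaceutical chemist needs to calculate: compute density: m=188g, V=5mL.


ρ = mass/volume
= 188/5
= 37.6 g/mL

37.6 g/mL


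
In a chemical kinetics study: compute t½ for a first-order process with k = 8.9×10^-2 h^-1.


t½ = ln2/k = 0.693147/(8.9×10^-2 h^-1)
= 7.788 h

7.788 h


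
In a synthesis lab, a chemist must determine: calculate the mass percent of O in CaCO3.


M(CaCO3) = 1×40.08 + 1×12.01 + 3×16.0 = 100.09 g/mol
Mass of O = 3 × 16.0 = 48.00 g/mol
% O = 48.00/100.09 × 100 = 47.96%

47.96%


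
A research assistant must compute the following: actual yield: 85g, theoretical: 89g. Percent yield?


% yield = actual/theoretical × 100
= 85/89 × 100
= 95.51%

95.51%


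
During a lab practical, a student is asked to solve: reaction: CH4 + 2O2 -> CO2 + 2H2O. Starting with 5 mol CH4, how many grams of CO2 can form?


Mole ratio CO2:CH4 = 1:1
n(CO2) = 5 × 1/1 = 5.000 mol
mass = 5.000 × 44.01 = 220.05 g

220.05 g


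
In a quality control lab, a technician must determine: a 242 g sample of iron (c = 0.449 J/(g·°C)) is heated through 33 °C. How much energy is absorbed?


q = mcΔT = 242 × 0.449 × 33
= 3585.71 J

3585.71 J


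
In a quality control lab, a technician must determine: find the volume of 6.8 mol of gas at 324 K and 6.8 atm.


PV = nRT  (R = 0.08206 L·atm/(mol·K))
V = nRT/P = 6.8×0.08206×324/6.8
= 26.587 L

26.587 L


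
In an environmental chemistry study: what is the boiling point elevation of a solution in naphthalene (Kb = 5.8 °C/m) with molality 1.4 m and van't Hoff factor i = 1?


ΔTb = Kb × m × i
= 5.8 × 1.4 × 1
= 8.12 °C

8.12 °C


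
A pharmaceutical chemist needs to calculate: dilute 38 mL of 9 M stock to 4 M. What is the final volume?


C1V1 = C2V2
9 × 38 = 4 × V2
V2 = 342/4 = 85.5 mL

85.5 mL


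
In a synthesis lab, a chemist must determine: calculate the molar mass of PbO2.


M(PbO2) = 1×207.2 + 2×16.0
= 207.2 + 32.0
= 239.2 g/mol

239.2 g/mol


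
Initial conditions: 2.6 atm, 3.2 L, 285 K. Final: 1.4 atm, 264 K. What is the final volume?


P1V1/T1 = P2V2/T2
V2 = P1V1T2/(T1P2)
= 2.6×3.2×264/(285×1.4)
= 5.505 L

5.505 L


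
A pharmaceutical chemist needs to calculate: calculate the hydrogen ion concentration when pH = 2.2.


[H+] = 10^(-pH) = 10^(-2.2)
= 6.31×10^-3 M

6.31×10^-3 M


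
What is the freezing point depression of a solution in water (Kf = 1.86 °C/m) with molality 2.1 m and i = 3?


ΔTf = Kf × m × i
= 1.86 × 2.1 × 3
= 11.718 °C

11.718 °C


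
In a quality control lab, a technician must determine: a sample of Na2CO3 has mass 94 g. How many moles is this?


M(Na2CO3) = 105.99 g/mol
n = mass/M = 94/105.99 = 0.8869 mol

0.8869 mol


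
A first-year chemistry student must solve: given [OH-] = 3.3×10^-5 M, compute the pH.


pOH = -log10([OH-]) = -log10(3.3×10^-5)
= 5 - log10(3.3) = 4.48
pH = 14 - pOH = 14 - 4.48 = 9.52

9.52


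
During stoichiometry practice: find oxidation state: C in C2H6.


2x + 6(+1) = 0, so x = -3
Oxidation number: -3

-3


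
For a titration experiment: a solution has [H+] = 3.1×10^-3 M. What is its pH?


pH = -log10([H+]) = -log10(3.1×10^-3)
= 3 - log10(3.1)
= 3 - 0.49
= 2.51

2.51


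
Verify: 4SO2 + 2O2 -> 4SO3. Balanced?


Equation: 4SO2 + 2O2 -> 4SO3
Check atoms: O: 12=12, S: 4=4
Balanced

Yes, balanced


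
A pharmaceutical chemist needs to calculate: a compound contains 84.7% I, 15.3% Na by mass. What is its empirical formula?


Assume 100 g sample. Moles of each element:
  I: 84.7/126.9 = 0.667 mol
  Na: 15.3/22.99 = 0.666 mol
Divide by smallest (0.666):
  I: 0.667/0.666 = 1.0
  Na: 0.666/0.666 = 1.0
Empirical formula: NaI

NaI


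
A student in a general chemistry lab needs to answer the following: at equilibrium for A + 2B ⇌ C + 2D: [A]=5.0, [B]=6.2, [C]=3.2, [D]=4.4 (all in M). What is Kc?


Kc = [C][D]^2/([A][B]^2)
= (3.2^1 × 4.4^2)/(5.0^1 × 6.2^2)
= 61.952/192.2
= 0.3223

0.3223


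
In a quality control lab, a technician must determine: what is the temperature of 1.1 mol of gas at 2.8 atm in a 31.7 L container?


PV = nRT  (R = 0.08206 L·atm/(mol·K))
T = PV/(nR) = 2.8×31.7/(1.1×0.08206)
= 88.76/0.090266
= 983.32 K

983.32 K


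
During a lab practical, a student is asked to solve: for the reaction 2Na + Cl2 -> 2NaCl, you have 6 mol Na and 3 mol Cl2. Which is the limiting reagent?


Mole ratio available / coefficient:
  Na: 6/2 = 3.000
  Cl2: 3/1 = 3.000
Smaller ratio is limiting.

neither (stoichiometric); Na and Cl2 are fully consumed


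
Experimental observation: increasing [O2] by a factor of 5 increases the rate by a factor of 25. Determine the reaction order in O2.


rate ∝ [O2]^n
5^n = 25 → n = 2
Order in O2: 2

2


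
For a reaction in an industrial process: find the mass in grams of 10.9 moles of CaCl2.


M(CaCl2) = 110.98 g/mol
mass = n × M = 10.9 × 110.98 = 1209.68 g

1209.68 g


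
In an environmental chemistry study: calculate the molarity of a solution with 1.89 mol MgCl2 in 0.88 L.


M = n/V = 1.89/0.88 = 2.148 mol/L

2.148 M


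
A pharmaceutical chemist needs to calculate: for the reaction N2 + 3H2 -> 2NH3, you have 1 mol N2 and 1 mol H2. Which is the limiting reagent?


Mole ratio available / coefficient:
  N2: 1/1 = 1.000
  H2: 1/3 = 0.333
Smaller ratio is limiting.

H2


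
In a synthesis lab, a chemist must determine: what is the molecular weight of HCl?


M(HCl) = 1×1.008 + 1×35.45
= 1.01 + 35.45
= 36.46 g/mol

36.46 g/mol


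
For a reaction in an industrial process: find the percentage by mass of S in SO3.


M(SO3) = 1×32.07 + 3×16.0 = 80.07 g/mol
Mass of S = 1 × 32.07 = 32.07 g/mol
% S = 32.07/80.07 × 100 = 40.05%

40.05%


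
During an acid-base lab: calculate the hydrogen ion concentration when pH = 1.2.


[H+] = 10^(-pH) = 10^(-1.2)
= 6.31×10^-2 M

6.31×10^-2 M


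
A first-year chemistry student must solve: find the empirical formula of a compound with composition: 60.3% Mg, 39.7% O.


Assume 100 g sample. Moles of each element:
  Mg: 60.3/24.31 = 2.48 mol
  O: 39.7/16.0 = 2.481 mol
Divide by smallest (2.48):
  Mg: 2.48/2.48 = 1.0
  O: 2.481/2.48 = 1.0
Empirical formula: MgO

MgO


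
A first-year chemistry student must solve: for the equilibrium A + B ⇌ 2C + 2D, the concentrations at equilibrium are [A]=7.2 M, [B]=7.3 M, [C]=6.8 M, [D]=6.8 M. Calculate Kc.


Kc = [C]^2[D]^2/([A][B])
= (6.8^2 × 6.8^2)/(7.2^1 × 7.3^1)
= 2138.1376/52.56
= 40.68

40.68


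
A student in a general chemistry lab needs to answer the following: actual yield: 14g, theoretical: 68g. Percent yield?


% yield = actual/theoretical × 100
= 14/68 × 100
= 20.59%

20.59%


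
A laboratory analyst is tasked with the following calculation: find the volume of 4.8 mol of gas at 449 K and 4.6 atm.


PV = nRT  (R = 0.08206 L·atm/(mol·K))
V = nRT/P = 4.8×0.08206×449/4.6
= 38.447 L

38.447 L


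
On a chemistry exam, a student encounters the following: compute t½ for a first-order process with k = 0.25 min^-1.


t½ = ln2/k = 0.693147/(0.25 min^-1)
= 2.773 min

2.773 min


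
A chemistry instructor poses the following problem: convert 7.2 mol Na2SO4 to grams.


M(Na2SO4) = 142.05 g/mol
mass = n × M = 7.2 × 142.05 = 1022.76 g

1022.76 g


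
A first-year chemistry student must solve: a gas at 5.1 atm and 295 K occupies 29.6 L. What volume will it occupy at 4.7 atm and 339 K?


P1V1/T1 = P2V2/T2
V2 = P1V1T2/(T1P2)
= 5.1×29.6×339/(295×4.7)
= 36.91 L

36.91 L


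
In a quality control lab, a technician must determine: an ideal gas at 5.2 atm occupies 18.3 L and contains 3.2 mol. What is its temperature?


PV = nRT  (R = 0.08206 L·atm/(mol·K))
T = PV/(nR) = 5.2×18.3/(3.2×0.08206)
= 95.16/0.262592
= 362.39 K

362.39 K


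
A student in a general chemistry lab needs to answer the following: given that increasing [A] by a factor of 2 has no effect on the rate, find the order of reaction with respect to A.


rate ∝ [A]^n
rate ∝ [A]^0
Order in A: 0

0


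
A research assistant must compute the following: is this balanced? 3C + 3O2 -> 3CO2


Equation: 3C + 3O2 -> 3CO2
Check atoms: C: 3=3, O: 6=6
Balanced

Yes, balanced


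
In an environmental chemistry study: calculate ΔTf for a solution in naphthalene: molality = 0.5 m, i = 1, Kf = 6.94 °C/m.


ΔTf = Kf × m × i
= 6.94 × 0.5 × 1
= 3.47 °C

3.47 °C


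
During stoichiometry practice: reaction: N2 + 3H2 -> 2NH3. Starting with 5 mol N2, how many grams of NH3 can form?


Mole ratio NH3:N2 = 2:1
n(NH3) = 5 × 2/1 = 10.000 mol
mass = 10.000 × 17.03 = 170.3 g

170.3 g


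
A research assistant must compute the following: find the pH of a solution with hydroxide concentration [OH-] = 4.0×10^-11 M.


pOH = -log10([OH-]) = -log10(4.0×10^-11)
= 11 - log10(4.0) = 10.4
pH = 14 - pOH = 14 - 10.4 = 3.6

3.6


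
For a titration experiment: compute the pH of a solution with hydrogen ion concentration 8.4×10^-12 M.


pH = -log10([H+]) = -log10(8.4×10^-12)
= 12 - log10(8.4)
= 12 - 0.92
= 11.08

11.08


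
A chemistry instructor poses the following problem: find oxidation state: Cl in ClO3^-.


x + 3(-2) = -1, so x = +5
Oxidation number: +5

+5


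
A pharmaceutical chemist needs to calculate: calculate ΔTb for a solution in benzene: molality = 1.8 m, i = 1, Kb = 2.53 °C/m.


ΔTb = Kb × m × i
= 2.53 × 1.8 × 1
= 4.554 °C

4.554 °C


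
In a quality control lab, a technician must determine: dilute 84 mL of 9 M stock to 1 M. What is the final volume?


C1V1 = C2V2
9 × 84 = 1 × V2
V2 = 756/1 = 756.0 mL

756.0 mL


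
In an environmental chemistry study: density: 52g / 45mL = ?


ρ = mass/volume
= 52/45
= 1.156 g/mL

1.156 g/mL


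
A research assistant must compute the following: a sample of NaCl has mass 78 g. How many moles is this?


M(NaCl) = 58.44 g/mol
n = mass/M = 78/58.44 = 1.3347 mol

1.3347 mol


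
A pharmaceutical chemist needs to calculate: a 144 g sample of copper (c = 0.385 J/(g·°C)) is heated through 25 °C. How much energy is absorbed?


q = mcΔT = 144 × 0.385 × 25
= 1386.00 J

1386.00 J


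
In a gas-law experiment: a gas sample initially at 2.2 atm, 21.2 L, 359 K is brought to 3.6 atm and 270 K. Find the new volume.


P1V1/T1 = P2V2/T2
V2 = P1V1T2/(T1P2)
= 2.2×21.2×270/(359×3.6)
= 9.744 L

9.744 L


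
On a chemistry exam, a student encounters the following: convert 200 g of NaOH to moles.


M(NaOH) = 40.0 g/mol
n = mass/M = 200/40.0 = 5.0 mol

5.0 mol


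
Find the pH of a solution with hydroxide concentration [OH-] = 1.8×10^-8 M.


pOH = -log10([OH-]) = -log10(1.8×10^-8)
= 8 - log10(1.8) = 7.74
pH = 14 - pOH = 14 - 7.74 = 6.26

6.26


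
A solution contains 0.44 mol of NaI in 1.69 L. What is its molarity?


M = n/V = 0.44/1.69 = 0.260 mol/L

0.260 M


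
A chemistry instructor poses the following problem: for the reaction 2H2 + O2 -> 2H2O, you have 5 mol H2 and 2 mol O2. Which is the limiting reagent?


Mole ratio available / coefficient:
  H2: 5/2 = 2.500
  O2: 2/1 = 2.000
Smaller ratio is limiting.

O2


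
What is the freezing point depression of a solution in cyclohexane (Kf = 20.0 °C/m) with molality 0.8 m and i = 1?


ΔTf = Kf × m × i
= 20.0 × 0.8 × 1
= 16.0 °C

16.0 °C


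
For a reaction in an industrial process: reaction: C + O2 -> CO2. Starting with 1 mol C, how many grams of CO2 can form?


Mole ratio CO2:C = 1:1
n(CO2) = 1 × 1/1 = 1.000 mol
mass = 1.000 × 44.01 = 44.01 g

44.01 g


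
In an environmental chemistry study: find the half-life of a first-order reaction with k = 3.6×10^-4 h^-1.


t½ = ln2/k = 0.693147/(3.6×10^-4 h^-1)
= 1925 h

1925 h


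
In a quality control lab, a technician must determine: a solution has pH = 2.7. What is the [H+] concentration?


[H+] = 10^(-pH) = 10^(-2.7)
= 2.0×10^-3 M

2.0×10^-3 M


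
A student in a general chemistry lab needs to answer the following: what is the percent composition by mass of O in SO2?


M(SO2) = 1×32.07 + 2×16.0 = 64.07 g/mol
Mass of O = 2 × 16.0 = 32.00 g/mol
% O = 32.00/64.07 × 100 = 49.95%

49.95%


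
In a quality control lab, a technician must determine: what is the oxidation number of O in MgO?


O is usually -2
Oxidation number: -2

-2


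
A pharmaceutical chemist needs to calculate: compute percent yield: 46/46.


% yield = actual/theoretical × 100
= 46/46 × 100
= 100.0%

100.0%


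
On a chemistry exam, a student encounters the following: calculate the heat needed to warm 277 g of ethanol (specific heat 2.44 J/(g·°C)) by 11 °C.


q = mcΔT = 277 × 2.44 × 11
= 7434.68 J

7434.68 J


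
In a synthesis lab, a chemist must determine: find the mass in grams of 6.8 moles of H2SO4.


M(H2SO4) = 98.09 g/mol
mass = n × M = 6.8 × 98.09 = 667.01 g

667.01 g


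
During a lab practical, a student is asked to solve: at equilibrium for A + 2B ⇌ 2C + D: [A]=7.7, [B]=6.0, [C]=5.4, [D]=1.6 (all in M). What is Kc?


Kc = [C]^2[D]/([A][B]^2)
= (5.4^2 × 1.6^1)/(7.7^1 × 6.0^2)
= 46.656/277.2
= 0.1683

0.1683


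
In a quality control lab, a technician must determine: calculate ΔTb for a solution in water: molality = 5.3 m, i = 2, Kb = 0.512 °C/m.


ΔTb = Kb × m × i
= 0.512 × 5.3 × 2
= 5.4272 °C

5.4272 °C


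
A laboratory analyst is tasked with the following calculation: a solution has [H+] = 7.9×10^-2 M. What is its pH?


pH = -log10([H+]) = -log10(7.9×10^-2)
= 2 - log10(7.9)
= 2 - 0.9
= 1.1

1.1


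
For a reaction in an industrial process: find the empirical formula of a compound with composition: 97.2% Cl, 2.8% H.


Assume 100 g sample. Moles of each element:
  Cl: 97.2/35.45 = 2.742 mol
  H: 2.8/1.008 = 2.778 mol
Divide by smallest (2.742):
  Cl: 2.742/2.742 = 1.0
  H: 2.778/2.742 = 1.01
Empirical formula: HCl

HCl


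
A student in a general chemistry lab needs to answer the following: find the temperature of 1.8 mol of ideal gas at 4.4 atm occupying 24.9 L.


PV = nRT  (R = 0.08206 L·atm/(mol·K))
T = PV/(nR) = 4.4×24.9/(1.8×0.08206)
= 109.56/0.147708
= 741.73 K

741.73 K


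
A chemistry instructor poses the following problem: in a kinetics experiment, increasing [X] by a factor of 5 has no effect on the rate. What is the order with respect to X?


rate ∝ [X]^n
rate ∝ [X]^0
Order in X: 0

0


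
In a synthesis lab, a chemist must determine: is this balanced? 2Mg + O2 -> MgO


Equation: 2Mg + O2 -> MgO
Check atoms: Mg: 2≠1, O: 2≠1
Not balanced

No, not balanced


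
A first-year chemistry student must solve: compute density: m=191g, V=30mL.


ρ = mass/volume
= 191/30
= 6.367 g/mL

6.367 g/mL


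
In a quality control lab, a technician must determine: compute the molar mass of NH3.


M(NH3) = 1×14.01 + 3×1.008
= 14.01 + 3.02
= 17.03 g/mol

17.03 g/mol


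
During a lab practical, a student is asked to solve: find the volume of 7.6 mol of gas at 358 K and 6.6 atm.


PV = nRT  (R = 0.08206 L·atm/(mol·K))
V = nRT/P = 7.6×0.08206×358/6.6
= 33.829 L

33.829 L


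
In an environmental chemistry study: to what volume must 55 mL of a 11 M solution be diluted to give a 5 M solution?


C1V1 = C2V2
11 × 55 = 5 × V2
V2 = 605/5 = 121.0 mL

121.0 mL


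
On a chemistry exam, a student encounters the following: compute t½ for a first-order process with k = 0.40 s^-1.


t½ = ln2/k = 0.693147/(0.40 s^-1)
= 1.733 s

1.733 s


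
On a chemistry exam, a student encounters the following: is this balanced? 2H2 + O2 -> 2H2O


Equation: 2H2 + O2 -> 2H2O
Check atoms: H: 4=4, O: 2=2
Balanced

Yes, balanced


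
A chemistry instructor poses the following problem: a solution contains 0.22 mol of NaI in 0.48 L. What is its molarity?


M = n/V = 0.22/0.48 = 0.458 mol/L

0.458 M


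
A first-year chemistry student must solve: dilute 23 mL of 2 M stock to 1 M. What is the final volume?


C1V1 = C2V2
2 × 23 = 1 × V2
V2 = 46/1 = 46.0 mL

46.0 mL


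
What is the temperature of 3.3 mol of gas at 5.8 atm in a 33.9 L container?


PV = nRT  (R = 0.08206 L·atm/(mol·K))
T = PV/(nR) = 5.8×33.9/(3.3×0.08206)
= 196.62/0.270798
= 726.08 K

726.08 K


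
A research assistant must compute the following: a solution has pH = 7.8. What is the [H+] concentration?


[H+] = 10^(-pH) = 10^(-7.8)
= 1.58×10^-8 M

1.58×10^-8 M


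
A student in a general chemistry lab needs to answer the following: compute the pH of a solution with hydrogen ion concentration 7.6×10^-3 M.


pH = -log10([H+]) = -log10(7.6×10^-3)
= 3 - log10(7.6)
= 3 - 0.88
= 2.12

2.12


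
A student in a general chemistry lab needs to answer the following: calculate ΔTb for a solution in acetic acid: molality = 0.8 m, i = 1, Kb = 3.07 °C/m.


ΔTb = Kb × m × i
= 3.07 × 0.8 × 1
= 2.456 °C

2.456 °C


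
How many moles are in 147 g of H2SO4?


M(H2SO4) = 98.09 g/mol
n = mass/M = 147/98.09 = 1.4986 mol

1.4986 mol


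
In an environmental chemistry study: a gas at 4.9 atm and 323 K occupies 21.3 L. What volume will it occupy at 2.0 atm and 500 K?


P1V1/T1 = P2V2/T2
V2 = P1V1T2/(T1P2)
= 4.9×21.3×500/(323×2.0)
= 80.782 L

80.782 L


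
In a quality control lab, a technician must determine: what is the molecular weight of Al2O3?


M(Al2O3) = 2×26.98 + 3×16.0
= 53.96 + 48.0
= 101.96 g/mol

101.96 g/mol


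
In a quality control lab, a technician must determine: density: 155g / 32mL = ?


ρ = mass/volume
= 155/32
= 4.844 g/mL

4.844 g/mL


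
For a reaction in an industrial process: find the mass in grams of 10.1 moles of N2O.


M(N2O) = 44.02 g/mol
mass = n × M = 10.1 × 44.02 = 444.60 g

444.60 g


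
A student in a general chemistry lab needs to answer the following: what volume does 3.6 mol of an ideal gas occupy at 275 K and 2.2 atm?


PV = nRT  (R = 0.08206 L·atm/(mol·K))
V = nRT/P = 3.6×0.08206×275/2.2
= 36.927 L

36.927 L


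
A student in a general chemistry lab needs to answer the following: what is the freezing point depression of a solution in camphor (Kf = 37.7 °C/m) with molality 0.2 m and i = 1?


ΔTf = Kf × m × i
= 37.7 × 0.2 × 1
= 7.54 °C

7.54 °C
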